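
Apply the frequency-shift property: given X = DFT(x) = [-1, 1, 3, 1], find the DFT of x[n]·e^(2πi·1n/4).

Modulation property: DFT(ω_4^(-1n)·x[n]) = X[(k-1) mod 4], so circularly shift X by 1 positions.

X[k-1] = [1, -1, 1, 3]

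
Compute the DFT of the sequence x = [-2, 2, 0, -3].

X[k] = Σ(n=0 to 3) x[n] · ω_4^(nk)
where ω_4 = e^(-2πi/4)

Computing each X[k]:
X[0] = -3
X[1] = -2-5i
X[2] = -1
X[3] = -2+5i

X = [-3, -2-5i, -1, -2+5i]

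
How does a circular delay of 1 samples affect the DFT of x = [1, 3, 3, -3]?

Time shift by 1: X_shifted[k] = ω_4^(1k) · X[k]
Shifted x = [-3, 1, 3, 3]

DFT(x[n-1]) = [4, -6+2i, -4, -6-2i]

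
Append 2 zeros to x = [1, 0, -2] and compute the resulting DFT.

Original 3-point DFT: [-1, 2.0000-1.7321i, 2.0000+1.7321i]
Zero-padded 5-point DFT provides frequency interpolation.

DFT_5([x, 0, ...]) = [-1, 2.6180+1.1756i, 0.3820-1.9021i, 0.3820+1.9021i, 2.6180-1.1756i]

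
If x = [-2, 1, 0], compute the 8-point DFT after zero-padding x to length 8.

Original 3-point DFT: [-1, -2.5000-0.8660i, -2.5000+0.8660i]
Zero-padded 8-point DFT provides frequency interpolation.

DFT_8([x, 0, ...]) = [-1, -1.2929-0.7071i, -2-1i, -2.7071-0.7071i, -3, -2.7071+0.7071i, -2+1i, -1.2929+0.7071i]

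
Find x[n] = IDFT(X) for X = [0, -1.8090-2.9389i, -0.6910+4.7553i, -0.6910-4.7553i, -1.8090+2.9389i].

x[n] = (1/5) Σ(k=0 to 4) X[k] · e^(2πikn/5)

Computing each x[n]:
x[0] = -1
x[1] = 0
x[2] = 3
x[3] = -2
x[4] = 0

x = [-1, 0, 3, -2, 0]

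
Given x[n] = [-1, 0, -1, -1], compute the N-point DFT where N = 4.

X[k] = Σ(n=0 to 3) x[n] · ω_4^(nk)
where ω_4 = e^(-2πi/4)

Computing each X[k]:
X[0] = -3
X[1] = -1i
X[2] = -1
X[3] = 1i

X = [-3, -1i, -1, 1i]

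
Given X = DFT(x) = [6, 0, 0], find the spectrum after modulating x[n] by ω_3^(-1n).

Modulation property: DFT(ω_3^(-1n)·x[n]) = X[(k-1) mod 3], so circularly shift X by 1 positions.

X[k-1] = [0, 6, 0]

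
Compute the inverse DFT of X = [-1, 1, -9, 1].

x[n] = (1/4) Σ(k=0 to 3) X[k] · e^(2πikn/4)

Computing each x[n]:
x[0] = -2
x[1] = 2
x[2] = -3
x[3] = 2

x = [-2, 2, -3, 2]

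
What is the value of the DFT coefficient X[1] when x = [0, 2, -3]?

X[1] = Σ(n=0 to 2) x[n] · ω_3^(1n) where ω_3 = e^(-2πi/3)
= (0)·ω_3^0 + (2)·ω_3^1 + (-3)·ω_3^2

X[1] = 0.5000-4.3301i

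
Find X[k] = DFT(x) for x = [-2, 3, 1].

X[k] = Σ(n=0 to 2) x[n] · ω_3^(nk)
where ω_3 = e^(-2πi/3)

Computing each X[k]:
X[0] = 2
X[1] = -4.0000-1.7321i
X[2] = -4.0000+1.7321i

X = [2, -4.0000-1.7321i, -4.0000+1.7321i]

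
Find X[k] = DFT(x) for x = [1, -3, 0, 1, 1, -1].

X[k] = Σ(n=0 to 5) x[n] · ω_6^(nk)
where ω_6 = e^(-2πi/6)

Computing each X[k]:
X[0] = -1
X[1] = -2.5000+2.5981i
X[2] = 3.5000+0.8660i
X[3] = 5
X[4] = 3.5000-0.8660i
X[5] = -2.5000-2.5981i

X = [-1, -2.5000+2.5981i, 3.5000+0.8660i, 5, 3.5000-0.8660i, -2.5000-2.5981i]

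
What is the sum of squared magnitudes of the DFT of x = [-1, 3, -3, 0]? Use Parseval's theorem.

Parseval: Σ|x[n]|² = (1/N)Σ|X[k]|², so Σ|X[k]|² = N·Σ|x[n]|² = 4·19.0000

Σ|X[k]|² = N·Σ|x[n]|² = 4·19.0000 = 76.0000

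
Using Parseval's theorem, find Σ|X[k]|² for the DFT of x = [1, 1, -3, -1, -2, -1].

Parseval: Σ|x[n]|² = (1/N)Σ|X[k]|², so Σ|X[k]|² = N·Σ|x[n]|² = 6·17.0000

Σ|X[k]|² = N·Σ|x[n]|² = 6·17.0000 = 102.0000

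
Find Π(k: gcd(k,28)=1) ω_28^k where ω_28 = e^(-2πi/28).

The primitive 28th roots of unity are ω_28^k for k coprime to 28: k ∈ {1, 3, 5, 9, 11, 13, 15, 17, 19, 23, 25, 27}
Their product equals the constant term of the cyclotomic polynomial Φ_28(x) up to sign.
For n ≥ 3, the product of all primitive nth roots of unity is 1. (For n=1 it is 1; for n=2 it is -1.)

1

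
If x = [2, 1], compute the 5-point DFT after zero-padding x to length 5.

Original 2-point DFT: [3, 1]
Zero-padded 5-point DFT provides frequency interpolation.

DFT_5([x, 0, ...]) = [3, 2.3090-0.9511i, 1.1910-0.5878i, 1.1910+0.5878i, 2.3090+0.9511i]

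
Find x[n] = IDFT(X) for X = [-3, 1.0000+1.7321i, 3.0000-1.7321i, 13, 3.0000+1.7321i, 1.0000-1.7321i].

x[n] = (1/6) Σ(k=0 to 5) X[k] · e^(2πikn/6)

Computing each x[n]:
x[0] = 3
x[1] = -3
x[2] = 0
x[3] = -2
x[4] = 2
x[5] = -3

x = [3, -3, 0, -2, 2, -3]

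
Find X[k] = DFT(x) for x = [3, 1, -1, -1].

X[k] = Σ(n=0 to 3) x[n] · ω_4^(nk)
where ω_4 = e^(-2πi/4)

Computing each X[k]:
X[0] = 2
X[1] = 4-2i
X[2] = 2
X[3] = 4+2i

X = [2, 4-2i, 2, 4+2i]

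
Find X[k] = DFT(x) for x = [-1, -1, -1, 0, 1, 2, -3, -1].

X[k] = Σ(n=0 to 7) x[n] · ω_8^(nk)
where ω_8 = e^(-2πi/8)

Computing each X[k]:
X[0] = -4
X[1] = -4.8284-0.5858i
X[2] = 4-2i
X[3] = 0.8284+3.4142i
X[4] = -4
X[5] = 0.8284-3.4142i
X[6] = 4+2i
X[7] = -4.8284+0.5858i

X = [-4, -4.8284-0.5858i, 4-2i, 0.8284+3.4142i, -4, 0.8284-3.4142i, 4+2i, -4.8284+0.5858i]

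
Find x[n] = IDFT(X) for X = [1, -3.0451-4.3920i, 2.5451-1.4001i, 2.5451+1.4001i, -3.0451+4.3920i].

x[n] = (1/5) Σ(k=0 to 4) X[k] · e^(2πikn/5)

Computing each x[n]:
x[0] = 0
x[1] = 1
x[2] = 2
x[3] = 1
x[4] = -3

x = [0, 1, 2, 1, -3]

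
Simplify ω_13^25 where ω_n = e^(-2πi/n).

Since ω_13^13 = 1, powers reduce modulo 13.
25 mod 13 = 12
So ω_13^25 = ω_13^12 = e^(-2πi·12/13)

ω_13^25 = ω_13^12 = 0.8855+0.4647i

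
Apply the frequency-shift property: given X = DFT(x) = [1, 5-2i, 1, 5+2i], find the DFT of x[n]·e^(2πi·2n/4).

Modulation property: DFT(ω_4^(-2n)·x[n]) = X[(k-2) mod 4], so circularly shift X by 2 positions.

X[k-2] = [1, 5+2i, 1, 5-2i]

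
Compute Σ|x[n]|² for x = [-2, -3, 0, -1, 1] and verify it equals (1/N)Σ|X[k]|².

Time domain:
Σ|x[n]|² = |-2|² + |-3|² + |0|² + |-1|² + |1|² = 15.0000

Frequency domain:
(1/5)Σ|X[k]|² = (1/5)(|-5|² + |-1.8090+3.2164i|² + |-0.6910+3.3022i|² + |-0.6910-3.3022i|² + |-1.8090-3.2164i|²) = (1/5)·75.0000 = 15.0000

Both sides agree, confirming Parseval's theorem.

Σ|x[n]|² = (1/N)Σ|X[k]|² = 15.0000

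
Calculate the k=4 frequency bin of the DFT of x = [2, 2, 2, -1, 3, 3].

X[4] = Σ(n=0 to 5) x[n] · ω_6^(4n) where ω_6 = e^(-2πi/6)
= (2)·ω_6^0 + (2)·ω_6^4 + (2)·ω_6^8 + (-1)·ω_6^12 + (3)·ω_6^16 + (3)·ω_6^20

X[4] = -4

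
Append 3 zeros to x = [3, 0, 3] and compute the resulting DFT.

Original 3-point DFT: [6, 1.5000+2.5981i, 1.5000-2.5981i]
Zero-padded 6-point DFT provides frequency interpolation.

DFT_6([x, 0, ...]) = [6, 1.5000-2.5981i, 1.5000+2.5981i, 6, 1.5000-2.5981i, 1.5000+2.5981i]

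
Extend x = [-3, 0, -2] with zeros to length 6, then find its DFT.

Original 3-point DFT: [-5, -2.0000-1.7321i, -2.0000+1.7321i]
Zero-padded 6-point DFT provides frequency interpolation.

DFT_6([x, 0, ...]) = [-5, -2.0000+1.7321i, -2.0000-1.7321i, -5, -2.0000+1.7321i, -2.0000-1.7321i]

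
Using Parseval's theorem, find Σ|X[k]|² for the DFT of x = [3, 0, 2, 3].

Parseval: Σ|x[n]|² = (1/N)Σ|X[k]|², so Σ|X[k]|² = N·Σ|x[n]|² = 4·22.0000

Σ|X[k]|² = N·Σ|x[n]|² = 4·22.0000 = 88.0000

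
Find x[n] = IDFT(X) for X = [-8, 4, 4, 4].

x[n] = (1/4) Σ(k=0 to 3) X[k] · e^(2πikn/4)

Computing each x[n]:
x[0] = 1
x[1] = -3
x[2] = -3
x[3] = -3

x = [1, -3, -3, -3]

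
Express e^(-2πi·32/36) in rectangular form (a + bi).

ω_36^32 = e^(-2πi·32/36)
= cos(-2π·32/36) + i·sin(-2π·32/36)
= cos(-64π/36) + i·sin(-64π/36)

ω_36^32 = cos(-64π/36) + i·sin(-64π/36) = 0.7660+0.6428i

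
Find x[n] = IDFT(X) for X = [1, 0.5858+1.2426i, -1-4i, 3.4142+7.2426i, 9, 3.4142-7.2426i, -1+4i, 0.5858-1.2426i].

x[n] = (1/8) Σ(k=0 to 7) X[k] · e^(2πikn/8)

Computing each x[n]:
x[0] = 2
x[1] = -2
x[2] = 3
x[3] = -3
x[4] = 0
x[5] = 2
x[6] = 0
x[7] = -1

x = [2, -2, 3, -3, 0, 2, 0, -1]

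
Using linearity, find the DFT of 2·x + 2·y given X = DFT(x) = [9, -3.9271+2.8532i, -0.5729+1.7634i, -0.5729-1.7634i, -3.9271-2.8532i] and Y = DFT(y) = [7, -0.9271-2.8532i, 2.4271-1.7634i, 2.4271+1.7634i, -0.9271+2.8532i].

By linearity: DFT(2x + 2y) = 2·DFT(x) + 2·DFT(y)
= 2·[9, -3.9271+2.8532i, -0.5729+1.7634i, -0.5729-1.7634i, -3.9271-2.8532i] + 2·[7, -0.9271-2.8532i, 2.4271-1.7634i, 2.4271+1.7634i, -0.9271+2.8532i]

Computing element-wise:
Z[0] = 2·(9) + 2·(7) = 32
Z[1] = 2·(-3.9271+2.8532i) + 2·(-0.9271-2.8532i) = -9.7084
Z[2] = 2·(-0.5729+1.7634i) + 2·(2.4271-1.7634i) = 3.7084
Z[3] = 2·(-0.5729-1.7634i) + 2·(2.4271+1.7634i) = 3.7084
Z[4] = 2·(-3.9271-2.8532i) + 2·(-0.9271+2.8532i) = -9.7084

DFT(2x + 2y) = 2·X + 2·Y = [32, -9.7084, 3.7084, 3.7084, -9.7084]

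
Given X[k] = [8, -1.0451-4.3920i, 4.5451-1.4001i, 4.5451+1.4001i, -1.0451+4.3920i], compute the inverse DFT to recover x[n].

x[n] = (1/5) Σ(k=0 to 4) X[k] · e^(2πikn/5)

Computing each x[n]:
x[0] = 3
x[1] = 2
x[2] = 3
x[3] = 2
x[4] = -2

x = [3, 2, 3, 2, -2]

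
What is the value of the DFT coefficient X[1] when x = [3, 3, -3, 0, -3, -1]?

X[1] = Σ(n=0 to 5) x[n] · ω_6^(1n) where ω_6 = e^(-2πi/6)
= (3)·ω_6^0 + (3)·ω_6^1 + (-3)·ω_6^2 + (0)·ω_6^3 + (-3)·ω_6^4 + (-1)·ω_6^5

X[1] = 7.0000-3.4641i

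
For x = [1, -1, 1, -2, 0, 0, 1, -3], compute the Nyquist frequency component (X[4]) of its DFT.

X[4] = Σ(n=0 to 7) x[n] · ω_8^(4n) where ω_8 = e^(-2πi/8)
= (1)·ω_8^0 + (-1)·ω_8^4 + (1)·ω_8^8 + (-2)·ω_8^12 + (0)·ω_8^16 + (0)·ω_8^20 + (1)·ω_8^24 + (-3)·ω_8^28

X[4] = 9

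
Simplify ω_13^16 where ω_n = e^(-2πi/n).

Since ω_13^13 = 1, powers reduce modulo 13.
16 mod 13 = 3
So ω_13^16 = ω_13^3 = e^(-2πi·3/13)

ω_13^16 = ω_13^3 = 0.1205-0.9927i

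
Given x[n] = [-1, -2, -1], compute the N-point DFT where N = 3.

X[k] = Σ(n=0 to 2) x[n] · ω_3^(nk)
where ω_3 = e^(-2πi/3)

Computing each X[k]:
X[0] = -4
X[1] = 0.5000+0.8660i
X[2] = 0.5000-0.8660i

X = [-4, 0.5000+0.8660i, 0.5000-0.8660i]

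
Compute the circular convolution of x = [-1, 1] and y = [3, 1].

(x ⊛ y)[n] = Σ(m=0 to 1) x[m] · y[(n-m) mod 2]

Computing each output sample:
(x ⊛ y)[0] = -2
(x ⊛ y)[1] = 2

x ⊛ y = [-2, 2]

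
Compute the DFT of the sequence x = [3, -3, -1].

X[k] = Σ(n=0 to 2) x[n] · ω_3^(nk)
where ω_3 = e^(-2πi/3)

Computing each X[k]:
X[0] = -1
X[1] = 5.0000+1.7321i
X[2] = 5.0000-1.7321i

X = [-1, 5.0000+1.7321i, 5.0000-1.7321i]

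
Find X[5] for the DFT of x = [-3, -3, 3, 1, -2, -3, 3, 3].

X[5] = Σ(n=0 to 7) x[n] · ω_8^(5n) where ω_8 = e^(-2πi/8)
= (-3)·ω_8^0 + (-3)·ω_8^5 + (3)·ω_8^10 + (1)·ω_8^15 + (-2)·ω_8^20 + (-3)·ω_8^25 + (3)·ω_8^30 + (3)·ω_8^35

X[5] = -2.4142-1.4142i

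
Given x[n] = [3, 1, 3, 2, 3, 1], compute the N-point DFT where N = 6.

X[k] = Σ(n=0 to 5) x[n] · ω_6^(nk)
where ω_6 = e^(-2πi/6)

Computing each X[k]:
X[0] = 13
X[1] = -1
X[2] = 1
X[3] = 5
X[4] = 1
X[5] = -1

X = [13, -1, 1, 5, 1, -1]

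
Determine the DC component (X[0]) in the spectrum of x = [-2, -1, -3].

X[0] = Σ(n=0 to 2) x[n] · ω_3^0 = Σ x[n]
= (-2) + (-1) + (-3)

X[0] = -6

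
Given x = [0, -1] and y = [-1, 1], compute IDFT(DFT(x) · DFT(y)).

(x ⊛ y)[n] = Σ(m=0 to 1) x[m] · y[(n-m) mod 2]

Computing each output sample:
(x ⊛ y)[0] = -1
(x ⊛ y)[1] = 1

x ⊛ y = [-1, 1]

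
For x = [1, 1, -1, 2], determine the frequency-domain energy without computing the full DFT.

Parseval: Σ|x[n]|² = (1/N)Σ|X[k]|², so Σ|X[k]|² = N·Σ|x[n]|² = 4·7.0000

Σ|X[k]|² = N·Σ|x[n]|² = 4·7.0000 = 28.0000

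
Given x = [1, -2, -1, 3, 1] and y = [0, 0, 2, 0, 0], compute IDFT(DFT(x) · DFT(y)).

(x ⊛ y)[n] = Σ(m=0 to 4) x[m] · y[(n-m) mod 5]

Computing each output sample:
(x ⊛ y)[0] = 6
(x ⊛ y)[1] = 2
(x ⊛ y)[2] = 2
(x ⊛ y)[3] = -4
(x ⊛ y)[4] = -2

x ⊛ y = [6, 2, 2, -4, -2]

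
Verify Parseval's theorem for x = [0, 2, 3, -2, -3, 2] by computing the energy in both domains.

Time domain:
Σ|x[n]|² = |0|² + |2|² + |3|² + |-2|² + |-3|² + |2|² = 30.0000

Frequency domain:
(1/6)Σ|X[k]|² = (1/6)(|2|² + |4.0000-5.1962i|² + |-4.0000+5.1962i|² + |-2|² + |-4.0000-5.1962i|² + |4.0000+5.1962i|²) = (1/6)·180.0000 = 30.0000

Both sides agree, confirming Parseval's theorem.

Σ|x[n]|² = (1/N)Σ|X[k]|² = 30.0000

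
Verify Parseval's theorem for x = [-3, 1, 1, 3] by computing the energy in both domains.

Time domain:
Σ|x[n]|² = |-3|² + |1|² + |1|² + |3|² = 20.0000

Frequency domain:
(1/4)Σ|X[k]|² = (1/4)(|2|² + |-4+2i|² + |-6|² + |-4-2i|²) = (1/4)·80.0000 = 20.0000

Both sides agree, confirming Parseval's theorem.

Σ|x[n]|² = (1/N)Σ|X[k]|² = 20.0000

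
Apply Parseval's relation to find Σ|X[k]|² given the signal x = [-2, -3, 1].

Parseval: Σ|x[n]|² = (1/N)Σ|X[k]|², so Σ|X[k]|² = N·Σ|x[n]|² = 3·14.0000

Σ|X[k]|² = N·Σ|x[n]|² = 3·14.0000 = 42.0000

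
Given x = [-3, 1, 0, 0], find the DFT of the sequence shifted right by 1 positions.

Time shift by 1: X_shifted[k] = ω_4^(1k) · X[k]
Shifted x = [0, -3, 1, 0]

DFT(x[n-1]) = [-2, -1+3i, 4, -1-3i]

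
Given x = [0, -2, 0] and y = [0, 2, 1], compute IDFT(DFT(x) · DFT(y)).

(x ⊛ y)[n] = Σ(m=0 to 2) x[m] · y[(n-m) mod 3]

Computing each output sample:
(x ⊛ y)[0] = -2
(x ⊛ y)[1] = 0
(x ⊛ y)[2] = -4

x ⊛ y = [-2, 0, -4]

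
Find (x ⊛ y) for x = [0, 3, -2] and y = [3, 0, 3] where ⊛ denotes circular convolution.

(x ⊛ y)[n] = Σ(m=0 to 2) x[m] · y[(n-m) mod 3]

Computing each output sample:
(x ⊛ y)[0] = 9
(x ⊛ y)[1] = 3
(x ⊛ y)[2] = -6

x ⊛ y = [9, 3, -6]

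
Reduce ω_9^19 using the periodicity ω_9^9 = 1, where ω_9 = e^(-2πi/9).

Since ω_9^9 = 1, powers reduce modulo 9.
19 mod 9 = 1
So ω_9^19 = ω_9^1 = e^(-2πi·1/9)

ω_9^19 = ω_9^1 = 0.7660-0.6428i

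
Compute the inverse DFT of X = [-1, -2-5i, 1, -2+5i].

x[n] = (1/4) Σ(k=0 to 3) X[k] · e^(2πikn/4)

Computing each x[n]:
x[0] = -1
x[1] = 2
x[2] = 1
x[3] = -3

x = [-1, 2, 1, -3]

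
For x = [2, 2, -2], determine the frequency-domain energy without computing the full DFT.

Parseval: Σ|x[n]|² = (1/N)Σ|X[k]|², so Σ|X[k]|² = N·Σ|x[n]|² = 3·12.0000

Σ|X[k]|² = N·Σ|x[n]|² = 3·12.0000 = 36.0000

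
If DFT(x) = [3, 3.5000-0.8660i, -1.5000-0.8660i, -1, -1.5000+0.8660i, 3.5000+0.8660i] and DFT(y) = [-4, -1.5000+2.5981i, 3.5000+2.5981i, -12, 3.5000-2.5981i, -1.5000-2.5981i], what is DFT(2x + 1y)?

By linearity: DFT(2x + 1y) = 2·DFT(x) + 1·DFT(y)
= 2·[3, 3.5000-0.8660i, -1.5000-0.8660i, -1, -1.5000+0.8660i, 3.5000+0.8660i] + 1·[-4, -1.5000+2.5981i, 3.5000+2.5981i, -12, 3.5000-2.5981i, -1.5000-2.5981i]

Computing element-wise:
Z[0] = 2·(3) + 1·(-4) = 2
Z[1] = 2·(3.5000-0.8660i) + 1·(-1.5000+2.5981i) = 5.5000+0.8661i
Z[2] = 2·(-1.5000-0.8660i) + 1·(3.5000+2.5981i) = 0.5000+0.8661i
Z[3] = 2·(-1) + 1·(-12) = -14
Z[4] = 2·(-1.5000+0.8660i) + 1·(3.5000-2.5981i) = 0.5000-0.8661i
Z[5] = 2·(3.5000+0.8660i) + 1·(-1.5000-2.5981i) = 5.5000-0.8661i

DFT(2x + 1y) = 2·X + 1·Y = [2, 5.5000+0.8661i, 0.5000+0.8661i, -14, 0.5000-0.8661i, 5.5000-0.8661i]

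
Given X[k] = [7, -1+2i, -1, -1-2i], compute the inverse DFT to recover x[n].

x[n] = (1/4) Σ(k=0 to 3) X[k] · e^(2πikn/4)

Computing each x[n]:
x[0] = 1
x[1] = 1
x[2] = 2
x[3] = 3

x = [1, 1, 2, 3]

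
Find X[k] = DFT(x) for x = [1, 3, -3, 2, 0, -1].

X[k] = Σ(n=0 to 5) x[n] · ω_6^(nk)
where ω_6 = e^(-2πi/6)

Computing each X[k]:
X[0] = 2
X[1] = 1.5000-0.8660i
X[2] = 3.5000-6.0622i
X[3] = -6
X[4] = 3.5000+6.0622i
X[5] = 1.5000+0.8660i

X = [2, 1.5000-0.8660i, 3.5000-6.0622i, -6, 3.5000+6.0622i, 1.5000+0.8660i]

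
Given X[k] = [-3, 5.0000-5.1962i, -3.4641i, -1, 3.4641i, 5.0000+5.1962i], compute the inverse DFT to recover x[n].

x[n] = (1/6) Σ(k=0 to 5) X[k] · e^(2πikn/6)

Computing each x[n]:
x[0] = 1
x[1] = 3
x[2] = -1
x[3] = -2
x[4] = -2
x[5] = -2

x = [1, 3, -1, -2, -2, -2]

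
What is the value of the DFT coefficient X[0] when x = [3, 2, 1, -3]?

X[0] = Σ(n=0 to 3) x[n] · ω_4^0 = Σ x[n]
= (3) + (2) + (1) + (-3)

X[0] = 3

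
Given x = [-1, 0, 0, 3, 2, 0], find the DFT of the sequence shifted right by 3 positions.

Time shift by 3: X_shifted[k] = ω_6^(3k) · X[k]
Shifted x = [3, 2, 0, -1, 0, 0]

DFT(x[n-3]) = [4, 5.0000-1.7321i, 1.0000-1.7321i, 2, 1.0000+1.7321i, 5.0000+1.7321i]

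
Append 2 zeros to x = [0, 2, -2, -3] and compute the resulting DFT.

Original 4-point DFT: [-3, 2-5i, -1, 2+5i]
Zero-padded 6-point DFT provides frequency interpolation.

DFT_6([x, 0, ...]) = [-3, 5, -3.0000-3.4641i, -1, -3.0000+3.4641i, 5]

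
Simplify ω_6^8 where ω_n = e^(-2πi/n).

Since ω_6^6 = 1, powers reduce modulo 6.
8 mod 6 = 2
So ω_6^8 = ω_6^2 = e^(-2πi·2/6)

ω_6^8 = ω_6^2 = -0.5000-0.8660i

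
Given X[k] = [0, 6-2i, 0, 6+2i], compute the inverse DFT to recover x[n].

x[n] = (1/4) Σ(k=0 to 3) X[k] · e^(2πikn/4)

Computing each x[n]:
x[0] = 3
x[1] = 1
x[2] = -3
x[3] = -1

x = [3, 1, -3, -1]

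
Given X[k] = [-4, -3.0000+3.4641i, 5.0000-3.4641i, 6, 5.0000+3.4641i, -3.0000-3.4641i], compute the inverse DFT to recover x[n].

x[n] = (1/6) Σ(k=0 to 5) X[k] · e^(2πikn/6)

Computing each x[n]:
x[0] = 1
x[1] = -3
x[2] = -2
x[3] = 1
x[4] = 2
x[5] = -3

x = [1, -3, -2, 1, 2, -3]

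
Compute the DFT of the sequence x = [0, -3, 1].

X[k] = Σ(n=0 to 2) x[n] · ω_3^(nk)
where ω_3 = e^(-2πi/3)

Computing each X[k]:
X[0] = -2
X[1] = 1.0000+3.4641i
X[2] = 1.0000-3.4641i

X = [-2, 1.0000+3.4641i, 1.0000-3.4641i]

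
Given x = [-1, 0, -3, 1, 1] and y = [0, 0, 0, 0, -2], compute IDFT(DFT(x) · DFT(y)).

(x ⊛ y)[n] = Σ(m=0 to 4) x[m] · y[(n-m) mod 5]

Computing each output sample:
(x ⊛ y)[0] = 0
(x ⊛ y)[1] = 6
(x ⊛ y)[2] = -2
(x ⊛ y)[3] = -2
(x ⊛ y)[4] = 2

x ⊛ y = [0, 6, -2, -2, 2]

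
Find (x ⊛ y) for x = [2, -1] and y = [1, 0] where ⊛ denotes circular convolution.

(x ⊛ y)[n] = Σ(m=0 to 1) x[m] · y[(n-m) mod 2]

Computing each output sample:
(x ⊛ y)[0] = 2
(x ⊛ y)[1] = -1

x ⊛ y = [2, -1]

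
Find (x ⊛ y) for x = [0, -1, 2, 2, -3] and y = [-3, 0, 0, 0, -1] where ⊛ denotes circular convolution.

(x ⊛ y)[n] = Σ(m=0 to 4) x[m] · y[(n-m) mod 5]

Computing each output sample:
(x ⊛ y)[0] = 1
(x ⊛ y)[1] = 1
(x ⊛ y)[2] = -8
(x ⊛ y)[3] = -3
(x ⊛ y)[4] = 9

x ⊛ y = [1, 1, -8, -3, 9]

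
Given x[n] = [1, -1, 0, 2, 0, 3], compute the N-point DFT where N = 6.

X[k] = Σ(n=0 to 5) x[n] · ω_6^(nk)
where ω_6 = e^(-2πi/6)

Computing each X[k]:
X[0] = 5
X[1] = 3.4641i
X[2] = 2.0000+3.4641i
X[3] = -3
X[4] = 2.0000-3.4641i
X[5] = -3.4641i

X = [5, 3.4641i, 2.0000+3.4641i, -3, 2.0000-3.4641i, -3.4641i]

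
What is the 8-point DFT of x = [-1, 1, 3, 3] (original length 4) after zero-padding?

Original 4-point DFT: [6, -4+2i, -2, -4-2i]
Zero-padded 8-point DFT provides frequency interpolation.

DFT_8([x, 0, ...]) = [6, -2.4142-5.8284i, -4+2i, 0.4142+0.1716i, -2, 0.4142-0.1716i, -4-2i, -2.4142+5.8284i]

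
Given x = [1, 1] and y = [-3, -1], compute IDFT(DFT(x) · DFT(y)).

(x ⊛ y)[n] = Σ(m=0 to 1) x[m] · y[(n-m) mod 2]

Computing each output sample:
(x ⊛ y)[0] = -4
(x ⊛ y)[1] = -4

x ⊛ y = [-4, -4]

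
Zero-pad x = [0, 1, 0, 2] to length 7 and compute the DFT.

Original 4-point DFT: [3, 1i, -3, -1i]
Zero-padded 7-point DFT provides frequency interpolation.

DFT_7([x, 0, ...]) = [3, -1.1784-1.6496i, 1.0245+0.5887i, -1.3460-2.3837i, -1.3460+2.3837i, 1.0245-0.5887i, -1.1784+1.6496i]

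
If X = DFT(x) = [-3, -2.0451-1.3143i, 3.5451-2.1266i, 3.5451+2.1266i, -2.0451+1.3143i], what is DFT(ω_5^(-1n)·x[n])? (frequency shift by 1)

Modulation property: DFT(ω_5^(-1n)·x[n]) = X[(k-1) mod 5], so circularly shift X by 1 positions.

X[k-1] = [-2.0451+1.3143i, -3, -2.0451-1.3143i, 3.5451-2.1266i, 3.5451+2.1266i]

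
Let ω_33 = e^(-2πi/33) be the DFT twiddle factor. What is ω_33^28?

ω_33^28 = e^(-2πi·28/33)
= cos(-2π·28/33) + i·sin(-2π·28/33)
= cos(-56π/33) + i·sin(-56π/33)

ω_33^28 = cos(-56π/33) + i·sin(-56π/33) = 0.5801+0.8146i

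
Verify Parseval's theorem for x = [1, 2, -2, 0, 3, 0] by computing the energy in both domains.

Time domain:
Σ|x[n]|² = |1|² + |2|² + |-2|² + |0|² + |3|² + |0|² = 18.0000

Frequency domain:
(1/6)Σ|X[k]|² = (1/6)(|4|² + |1.5000+2.5981i|² + |-0.5000-6.0622i|² + |0|² + |-0.5000+6.0622i|² + |1.5000-2.5981i|²) = (1/6)·108.0000 = 18.0000

Both sides agree, confirming Parseval's theorem.

Σ|x[n]|² = (1/N)Σ|X[k]|² = 18.0000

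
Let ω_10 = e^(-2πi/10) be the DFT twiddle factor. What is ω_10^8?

ω_10^8 = e^(-2πi·8/10)
= cos(-2π·8/10) + i·sin(-2π·8/10)
= cos(-16π/10) + i·sin(-16π/10)

ω_10^8 = cos(-16π/10) + i·sin(-16π/10) = 0.3090+0.9511i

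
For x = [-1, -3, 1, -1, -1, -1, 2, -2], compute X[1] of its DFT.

X[1] = Σ(n=0 to 7) x[n] · ω_8^(1n) where ω_8 = e^(-2πi/8)
= (-1)·ω_8^0 + (-3)·ω_8^1 + (1)·ω_8^2 + (-1)·ω_8^3 + (-1)·ω_8^4 + (-1)·ω_8^5 + (2)·ω_8^6 + (-2)·ω_8^7

X[1] = -2.1213+1.7071i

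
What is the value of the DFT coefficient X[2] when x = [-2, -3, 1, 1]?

X[2] = Σ(n=0 to 3) x[n] · ω_4^(2n) where ω_4 = e^(-2πi/4)
= (-2)·ω_4^0 + (-3)·ω_4^2 + (1)·ω_4^4 + (1)·ω_4^6

X[2] = 1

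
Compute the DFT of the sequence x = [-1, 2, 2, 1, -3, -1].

X[k] = Σ(n=0 to 5) x[n] · ω_6^(nk)
where ω_6 = e^(-2πi/6)

Computing each X[k]:
X[0] = 0
X[1] = -1.0000-6.9282i
X[2] = 1.7321i
X[3] = -4
X[4] = -1.7321i
X[5] = -1.0000+6.9282i

X = [0, -1.0000-6.9282i, 1.7321i, -4, -1.7321i, -1.0000+6.9282i]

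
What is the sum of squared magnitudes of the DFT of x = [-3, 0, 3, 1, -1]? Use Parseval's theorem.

Parseval: Σ|x[n]|² = (1/N)Σ|X[k]|², so Σ|X[k]|² = N·Σ|x[n]|² = 5·20.0000

Σ|X[k]|² = N·Σ|x[n]|² = 5·20.0000 = 100.0000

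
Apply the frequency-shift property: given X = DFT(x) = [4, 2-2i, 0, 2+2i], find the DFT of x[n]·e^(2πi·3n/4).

Modulation property: DFT(ω_4^(-3n)·x[n]) = X[(k-3) mod 4], so circularly shift X by 3 positions.

X[k-3] = [2-2i, 0, 2+2i, 4]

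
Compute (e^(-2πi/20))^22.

Since ω_20^20 = 1, powers reduce modulo 20.
22 mod 20 = 2
So ω_20^22 = ω_20^2 = e^(-2πi·2/20)

ω_20^22 = ω_20^2 = 0.8090-0.5878i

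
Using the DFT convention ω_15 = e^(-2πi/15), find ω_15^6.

ω_15^6 = e^(-2πi·6/15)
= cos(-2π·6/15) + i·sin(-2π·6/15)
= cos(-12π/15) + i·sin(-12π/15)

ω_15^6 = cos(-12π/15) + i·sin(-12π/15) = -0.8090-0.5878i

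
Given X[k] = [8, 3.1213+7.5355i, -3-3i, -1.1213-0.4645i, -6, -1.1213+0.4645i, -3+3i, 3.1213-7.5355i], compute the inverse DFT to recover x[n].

x[n] = (1/8) Σ(k=0 to 7) X[k] · e^(2πikn/8)

Computing each x[n]:
x[0] = 0
x[1] = 2
x[2] = -1
x[3] = -1
x[4] = -1
x[5] = 3
x[6] = 3
x[7] = 3

x = [0, 2, -1, -1, -1, 3, 3, 3]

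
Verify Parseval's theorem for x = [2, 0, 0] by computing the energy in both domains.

Time domain:
Σ|x[n]|² = |2|² + |0|² + |0|² = 4.0000

Frequency domain:
(1/3)Σ|X[k]|² = (1/3)(|2|² + |2|² + |2|²) = (1/3)·12.0000 = 4.0000

Both sides agree, confirming Parseval's theorem.

Σ|x[n]|² = (1/N)Σ|X[k]|² = 4.0000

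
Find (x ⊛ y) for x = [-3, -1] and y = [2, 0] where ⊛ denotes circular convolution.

(x ⊛ y)[n] = Σ(m=0 to 1) x[m] · y[(n-m) mod 2]

Computing each output sample:
(x ⊛ y)[0] = -6
(x ⊛ y)[1] = -2

x ⊛ y = [-6, -2]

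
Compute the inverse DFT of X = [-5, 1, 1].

x[n] = (1/3) Σ(k=0 to 2) X[k] · e^(2πikn/3)

Computing each x[n]:
x[0] = -1
x[1] = -2
x[2] = -2

x = [-1, -2, -2]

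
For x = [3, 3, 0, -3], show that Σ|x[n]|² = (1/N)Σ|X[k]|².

Time domain:
Σ|x[n]|² = |3|² + |3|² + |0|² + |-3|² = 27.0000

Frequency domain:
(1/4)Σ|X[k]|² = (1/4)(|3|² + |3-6i|² + |3|² + |3+6i|²) = (1/4)·108.0000 = 27.0000

Both sides agree, confirming Parseval's theorem.

Σ|x[n]|² = (1/N)Σ|X[k]|² = 27.0000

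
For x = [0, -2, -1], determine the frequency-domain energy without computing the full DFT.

Parseval: Σ|x[n]|² = (1/N)Σ|X[k]|², so Σ|X[k]|² = N·Σ|x[n]|² = 3·5.0000

Σ|X[k]|² = N·Σ|x[n]|² = 3·5.0000 = 15.0000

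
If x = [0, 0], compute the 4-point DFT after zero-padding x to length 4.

Original 2-point DFT: [0, 0]
Zero-padded 4-point DFT provides frequency interpolation.

DFT_4([x, 0, ...]) = [0, 0, 0, 0]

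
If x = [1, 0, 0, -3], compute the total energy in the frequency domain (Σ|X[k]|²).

Parseval: Σ|x[n]|² = (1/N)Σ|X[k]|², so Σ|X[k]|² = N·Σ|x[n]|² = 4·10.0000

Σ|X[k]|² = N·Σ|x[n]|² = 4·10.0000 = 40.0000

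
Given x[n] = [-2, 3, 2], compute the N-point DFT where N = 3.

X[k] = Σ(n=0 to 2) x[n] · ω_3^(nk)
where ω_3 = e^(-2πi/3)

Computing each X[k]:
X[0] = 3
X[1] = -4.5000-0.8660i
X[2] = -4.5000+0.8660i

X = [3, -4.5000-0.8660i, -4.5000+0.8660i]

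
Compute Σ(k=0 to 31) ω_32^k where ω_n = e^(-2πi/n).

Sum of all nth roots of unity equals 0 for n > 1 (geometric series with r ≠ 1).

0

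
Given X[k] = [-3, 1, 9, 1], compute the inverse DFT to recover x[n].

x[n] = (1/4) Σ(k=0 to 3) X[k] · e^(2πikn/4)

Computing each x[n]:
x[0] = 2
x[1] = -3
x[2] = 1
x[3] = -3

x = [2, -3, 1, -3]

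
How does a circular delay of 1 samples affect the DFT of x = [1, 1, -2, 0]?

Time shift by 1: X_shifted[k] = ω_4^(1k) · X[k]
Shifted x = [0, 1, 1, -2]

DFT(x[n-1]) = [0, -1-3i, 2, -1+3i]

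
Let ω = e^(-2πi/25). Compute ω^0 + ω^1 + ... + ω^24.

Sum of all nth roots of unity equals 0 for n > 1 (geometric series with r ≠ 1).

0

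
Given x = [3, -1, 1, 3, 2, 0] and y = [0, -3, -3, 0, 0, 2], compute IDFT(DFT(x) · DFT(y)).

(x ⊛ y)[n] = Σ(m=0 to 5) x[m] · y[(n-m) mod 6]

Computing each output sample:
(x ⊛ y)[0] = -8
(x ⊛ y)[1] = -7
(x ⊛ y)[2] = 0
(x ⊛ y)[3] = 4
(x ⊛ y)[4] = -12
(x ⊛ y)[5] = -9

x ⊛ y = [-8, -7, 0, 4, -12, -9]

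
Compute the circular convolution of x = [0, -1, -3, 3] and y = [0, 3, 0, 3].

(x ⊛ y)[n] = Σ(m=0 to 3) x[m] · y[(n-m) mod 4]

Computing each output sample:
(x ⊛ y)[0] = 6
(x ⊛ y)[1] = -9
(x ⊛ y)[2] = 6
(x ⊛ y)[3] = -9

x ⊛ y = [6, -9, 6, -9]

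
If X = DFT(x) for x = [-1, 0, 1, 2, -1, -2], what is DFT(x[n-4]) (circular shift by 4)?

Time shift by 4: X_shifted[k] = ω_6^(4k) · X[k]
Shifted x = [1, 2, -1, -2, -1, 0]

DFT(x[n-4]) = [-1, 5.0000-1.7321i, -1.0000-1.7321i, -1, -1.0000+1.7321i, 5.0000+1.7321i]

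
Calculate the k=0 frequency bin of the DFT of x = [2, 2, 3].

X[0] = Σ(n=0 to 2) x[n] · ω_3^0 = Σ x[n]
= (2) + (2) + (3)

X[0] = 7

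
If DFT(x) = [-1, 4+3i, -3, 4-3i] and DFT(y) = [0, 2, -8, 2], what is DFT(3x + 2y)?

By linearity: DFT(3x + 2y) = 3·DFT(x) + 2·DFT(y)
= 3·[-1, 4+3i, -3, 4-3i] + 2·[0, 2, -8, 2]

Computing element-wise:
Z[0] = 3·(-1) + 2·(0) = -3
Z[1] = 3·(4+3i) + 2·(2) = 16+9i
Z[2] = 3·(-3) + 2·(-8) = -25
Z[3] = 3·(4-3i) + 2·(2) = 16-9i

DFT(3x + 2y) = 3·X + 2·Y = [-3, 16+9i, -25, 16-9i]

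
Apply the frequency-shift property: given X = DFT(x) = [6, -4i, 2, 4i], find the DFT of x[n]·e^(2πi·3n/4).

Modulation property: DFT(ω_4^(-3n)·x[n]) = X[(k-3) mod 4], so circularly shift X by 3 positions.

X[k-3] = [-4i, 2, 4i, 6]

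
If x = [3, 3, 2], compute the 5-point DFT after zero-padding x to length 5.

Original 3-point DFT: [8, 0.5000-0.8660i, 0.5000+0.8660i]
Zero-padded 5-point DFT provides frequency interpolation.

DFT_5([x, 0, ...]) = [8, 2.3090-4.0287i, 1.1910+0.1388i, 1.1910-0.1388i, 2.3090+4.0287i]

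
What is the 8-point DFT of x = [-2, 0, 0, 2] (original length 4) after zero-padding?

Original 4-point DFT: [0, -2+2i, -4, -2-2i]
Zero-padded 8-point DFT provides frequency interpolation.

DFT_8([x, 0, ...]) = [0, -3.4142-1.4142i, -2+2i, -0.5858-1.4142i, -4, -0.5858+1.4142i, -2-2i, -3.4142+1.4142i]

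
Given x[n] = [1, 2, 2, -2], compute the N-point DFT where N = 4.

X[k] = Σ(n=0 to 3) x[n] · ω_4^(nk)
where ω_4 = e^(-2πi/4)

Computing each X[k]:
X[0] = 3
X[1] = -1-4i
X[2] = 3
X[3] = -1+4i

X = [3, -1-4i, 3, -1+4i]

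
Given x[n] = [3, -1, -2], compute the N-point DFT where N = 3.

X[k] = Σ(n=0 to 2) x[n] · ω_3^(nk)
where ω_3 = e^(-2πi/3)

Computing each X[k]:
X[0] = 0
X[1] = 4.5000-0.8660i
X[2] = 4.5000+0.8660i

X = [0, 4.5000-0.8660i, 4.5000+0.8660i]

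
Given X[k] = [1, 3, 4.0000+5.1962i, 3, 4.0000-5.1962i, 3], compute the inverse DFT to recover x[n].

x[n] = (1/6) Σ(k=0 to 5) X[k] · e^(2πikn/6)

Computing each x[n]:
x[0] = 3
x[1] = -2
x[2] = 1
x[3] = 0
x[4] = -2
x[5] = 1

x = [3, -2, 1, 0, -2, 1]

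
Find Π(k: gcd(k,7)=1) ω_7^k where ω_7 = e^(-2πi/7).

The primitive 7th roots of unity are ω_7^k for k coprime to 7: k ∈ {1, 2, 3, 4, 5, 6}
Their product equals the constant term of the cyclotomic polynomial Φ_7(x) up to sign.
For n ≥ 3, the product of all primitive nth roots of unity is 1. (For n=1 it is 1; for n=2 it is -1.)

1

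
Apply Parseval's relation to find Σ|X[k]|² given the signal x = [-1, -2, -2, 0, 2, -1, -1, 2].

Parseval: Σ|x[n]|² = (1/N)Σ|X[k]|², so Σ|X[k]|² = N·Σ|x[n]|² = 8·19.0000

Σ|X[k]|² = N·Σ|x[n]|² = 8·19.0000 = 152.0000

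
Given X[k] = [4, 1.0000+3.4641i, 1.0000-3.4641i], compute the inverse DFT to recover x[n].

x[n] = (1/3) Σ(k=0 to 2) X[k] · e^(2πikn/3)

Computing each x[n]:
x[0] = 2
x[1] = -1
x[2] = 3

x = [2, -1, 3]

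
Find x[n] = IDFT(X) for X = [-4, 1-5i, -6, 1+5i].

x[n] = (1/4) Σ(k=0 to 3) X[k] · e^(2πikn/4)

Computing each x[n]:
x[0] = -2
x[1] = 3
x[2] = -3
x[3] = -2

x = [-2, 3, -3, -2]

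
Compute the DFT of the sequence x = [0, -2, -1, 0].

X[k] = Σ(n=0 to 3) x[n] · ω_4^(nk)
where ω_4 = e^(-2πi/4)

Computing each X[k]:
X[0] = -3
X[1] = 1+2i
X[2] = 1
X[3] = 1-2i

X = [-3, 1+2i, 1, 1-2i]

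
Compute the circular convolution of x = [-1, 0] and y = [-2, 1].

(x ⊛ y)[n] = Σ(m=0 to 1) x[m] · y[(n-m) mod 2]

Computing each output sample:
(x ⊛ y)[0] = 2
(x ⊛ y)[1] = -1

x ⊛ y = [2, -1]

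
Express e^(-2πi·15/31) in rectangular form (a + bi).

ω_31^15 = e^(-2πi·15/31)
= cos(-2π·15/31) + i·sin(-2π·15/31)
= cos(-30π/31) + i·sin(-30π/31)

ω_31^15 = cos(-30π/31) + i·sin(-30π/31) = -0.9949-0.1012i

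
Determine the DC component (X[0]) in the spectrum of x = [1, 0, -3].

X[0] = Σ(n=0 to 2) x[n] · ω_3^0 = Σ x[n]
= (1) + (0) + (-3)

X[0] = -2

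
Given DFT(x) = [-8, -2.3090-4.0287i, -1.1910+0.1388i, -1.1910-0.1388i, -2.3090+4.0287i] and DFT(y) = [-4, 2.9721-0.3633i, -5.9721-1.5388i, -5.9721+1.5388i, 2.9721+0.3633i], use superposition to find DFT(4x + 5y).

By linearity: DFT(4x + 5y) = 4·DFT(x) + 5·DFT(y)
= 4·[-8, -2.3090-4.0287i, -1.1910+0.1388i, -1.1910-0.1388i, -2.3090+4.0287i] + 5·[-4, 2.9721-0.3633i, -5.9721-1.5388i, -5.9721+1.5388i, 2.9721+0.3633i]

Computing element-wise:
Z[0] = 4·(-8) + 5·(-4) = -52
Z[1] = 4·(-2.3090-4.0287i) + 5·(2.9721-0.3633i) = 5.6245-17.9313i
Z[2] = 4·(-1.1910+0.1388i) + 5·(-5.9721-1.5388i) = -34.6245-7.1388i
Z[3] = 4·(-1.1910-0.1388i) + 5·(-5.9721+1.5388i) = -34.6245+7.1388i
Z[4] = 4·(-2.3090+4.0287i) + 5·(2.9721+0.3633i) = 5.6245+17.9313i

DFT(4x + 5y) = 4·X + 5·Y = [-52, 5.6245-17.9313i, -34.6245-7.1388i, -34.6245+7.1388i, 5.6245+17.9313i]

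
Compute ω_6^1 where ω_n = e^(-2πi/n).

ω_6^1 = e^(-2πi·1/6)
= cos(-2π·1/6) + i·sin(-2π·1/6)
= cos(-2π/6) + i·sin(-2π/6)

ω_6^1 = cos(-2π/6) + i·sin(-2π/6) = 0.5000-0.8660i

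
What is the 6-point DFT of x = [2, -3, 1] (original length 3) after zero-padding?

Original 3-point DFT: [0, 3.0000+3.4641i, 3.0000-3.4641i]
Zero-padded 6-point DFT provides frequency interpolation.

DFT_6([x, 0, ...]) = [0, 1.7321i, 3.0000+3.4641i, 6, 3.0000-3.4641i, -1.7321i]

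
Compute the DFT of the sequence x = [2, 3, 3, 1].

X[k] = Σ(n=0 to 3) x[n] · ω_4^(nk)
where ω_4 = e^(-2πi/4)

Computing each X[k]:
X[0] = 9
X[1] = -1-2i
X[2] = 1
X[3] = -1+2i

X = [9, -1-2i, 1, -1+2i]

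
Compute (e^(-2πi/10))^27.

Since ω_10^10 = 1, powers reduce modulo 10.
27 mod 10 = 7
So ω_10^27 = ω_10^7 = e^(-2πi·7/10)

ω_10^27 = ω_10^7 = -0.3090+0.9511i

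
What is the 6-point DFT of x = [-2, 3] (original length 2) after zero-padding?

Original 2-point DFT: [1, -5]
Zero-padded 6-point DFT provides frequency interpolation.

DFT_6([x, 0, ...]) = [1, -0.5000-2.5981i, -3.5000-2.5981i, -5, -3.5000+2.5981i, -0.5000+2.5981i]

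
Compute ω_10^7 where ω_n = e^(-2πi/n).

ω_10^7 = e^(-2πi·7/10)
= cos(-2π·7/10) + i·sin(-2π·7/10)
= cos(-14π/10) + i·sin(-14π/10)

ω_10^7 = cos(-14π/10) + i·sin(-14π/10) = -0.3090+0.9511i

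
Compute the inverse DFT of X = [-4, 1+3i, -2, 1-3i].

x[n] = (1/4) Σ(k=0 to 3) X[k] · e^(2πikn/4)

Computing each x[n]:
x[0] = -1
x[1] = -2
x[2] = -2
x[3] = 1

x = [-1, -2, -2, 1]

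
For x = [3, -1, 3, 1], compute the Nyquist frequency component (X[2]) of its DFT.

X[2] = Σ(n=0 to 3) x[n] · ω_4^(2n) where ω_4 = e^(-2πi/4)
= (3)·ω_4^0 + (-1)·ω_4^2 + (3)·ω_4^4 + (1)·ω_4^6

X[2] = 6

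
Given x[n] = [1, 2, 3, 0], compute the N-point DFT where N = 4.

X[k] = Σ(n=0 to 3) x[n] · ω_4^(nk)
where ω_4 = e^(-2πi/4)

Computing each X[k]:
X[0] = 6
X[1] = -2-2i
X[2] = 2
X[3] = -2+2i

X = [6, -2-2i, 2, -2+2i]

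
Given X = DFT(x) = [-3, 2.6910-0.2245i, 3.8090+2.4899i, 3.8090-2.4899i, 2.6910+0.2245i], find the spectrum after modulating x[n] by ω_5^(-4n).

Modulation property: DFT(ω_5^(-4n)·x[n]) = X[(k-4) mod 5], so circularly shift X by 4 positions.

X[k-4] = [2.6910-0.2245i, 3.8090+2.4899i, 3.8090-2.4899i, 2.6910+0.2245i, -3]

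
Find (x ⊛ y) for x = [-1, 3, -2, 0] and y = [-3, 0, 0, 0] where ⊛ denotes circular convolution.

(x ⊛ y)[n] = Σ(m=0 to 3) x[m] · y[(n-m) mod 4]

Computing each output sample:
(x ⊛ y)[0] = 3
(x ⊛ y)[1] = -9
(x ⊛ y)[2] = 6
(x ⊛ y)[3] = 0

x ⊛ y = [3, -9, 6, 0]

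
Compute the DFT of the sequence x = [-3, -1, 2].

X[k] = Σ(n=0 to 2) x[n] · ω_3^(nk)
where ω_3 = e^(-2πi/3)

Computing each X[k]:
X[0] = -2
X[1] = -3.5000+2.5981i
X[2] = -3.5000-2.5981i

X = [-2, -3.5000+2.5981i, -3.5000-2.5981i]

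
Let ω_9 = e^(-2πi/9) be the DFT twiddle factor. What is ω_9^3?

ω_9^3 = e^(-2πi·3/9)
= cos(-2π·3/9) + i·sin(-2π·3/9)
= cos(-6π/9) + i·sin(-6π/9)

ω_9^3 = cos(-6π/9) + i·sin(-6π/9) = -0.5000-0.8660i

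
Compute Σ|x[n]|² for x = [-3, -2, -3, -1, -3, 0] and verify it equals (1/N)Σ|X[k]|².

Time domain:
Σ|x[n]|² = |-3|² + |-2|² + |-3|² + |-1|² + |-3|² + |0|² = 32.0000

Frequency domain:
(1/6)Σ|X[k]|² = (1/6)(|-12|² + |1.7321i|² + |1.7321i|² + |-6|² + |-1.7321i|² + |-1.7321i|²) = (1/6)·192.0000 = 32.0000

Both sides agree, confirming Parseval's theorem.

Σ|x[n]|² = (1/N)Σ|X[k]|² = 32.0000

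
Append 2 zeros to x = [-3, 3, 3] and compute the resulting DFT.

Original 3-point DFT: [3, -6, -6]
Zero-padded 5-point DFT provides frequency interpolation.

DFT_5([x, 0, ...]) = [3, -4.5000-4.6165i, -4.5000+1.0898i, -4.5000-1.0898i, -4.5000+4.6165i]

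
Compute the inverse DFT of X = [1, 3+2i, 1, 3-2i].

x[n] = (1/4) Σ(k=0 to 3) X[k] · e^(2πikn/4)

Computing each x[n]:
x[0] = 2
x[1] = -1
x[2] = -1
x[3] = 1

x = [2, -1, -1, 1]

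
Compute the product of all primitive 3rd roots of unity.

The primitive 3rd roots of unity are ω_3^k for k coprime to 3: k ∈ {1, 2}
Their product equals the constant term of the cyclotomic polynomial Φ_3(x) up to sign.
For n ≥ 3, the product of all primitive nth roots of unity is 1. (For n=1 it is 1; for n=2 it is -1.)

1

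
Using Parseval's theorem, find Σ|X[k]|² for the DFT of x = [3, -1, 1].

Parseval: Σ|x[n]|² = (1/N)Σ|X[k]|², so Σ|X[k]|² = N·Σ|x[n]|² = 3·11.0000

Σ|X[k]|² = N·Σ|x[n]|² = 3·11.0000 = 33.0000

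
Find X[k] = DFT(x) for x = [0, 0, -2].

X[k] = Σ(n=0 to 2) x[n] · ω_3^(nk)
where ω_3 = e^(-2πi/3)

Computing each X[k]:
X[0] = -2
X[1] = 1.0000-1.7321i
X[2] = 1.0000+1.7321i

X = [-2, 1.0000-1.7321i, 1.0000+1.7321i]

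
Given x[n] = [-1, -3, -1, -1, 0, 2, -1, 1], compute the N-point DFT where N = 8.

X[k] = Σ(n=0 to 7) x[n] · ω_8^(nk)
where ω_8 = e^(-2πi/8)

Computing each X[k]:
X[0] = -4
X[1] = -3.1213+4.9497i
X[2] = 1+1i
X[3] = 1.1213+4.9497i
X[4] = -2
X[5] = 1.1213-4.9497i
X[6] = 1-1i
X[7] = -3.1213-4.9497i

X = [-4, -3.1213+4.9497i, 1+1i, 1.1213+4.9497i, -2, 1.1213-4.9497i, 1-1i, -3.1213-4.9497i]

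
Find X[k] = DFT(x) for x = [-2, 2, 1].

X[k] = Σ(n=0 to 2) x[n] · ω_3^(nk)
where ω_3 = e^(-2πi/3)

Computing each X[k]:
X[0] = 1
X[1] = -3.5000-0.8660i
X[2] = -3.5000+0.8660i

X = [1, -3.5000-0.8660i, -3.5000+0.8660i]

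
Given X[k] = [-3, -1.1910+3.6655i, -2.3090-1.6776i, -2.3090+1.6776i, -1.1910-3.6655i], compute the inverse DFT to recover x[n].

x[n] = (1/5) Σ(k=0 to 4) X[k] · e^(2πikn/5)

Computing each x[n]:
x[0] = -2
x[1] = -1
x[2] = -2
x[3] = 1
x[4] = 1

x = [-2, -1, -2, 1, 1]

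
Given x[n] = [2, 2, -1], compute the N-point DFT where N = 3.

X[k] = Σ(n=0 to 2) x[n] · ω_3^(nk)
where ω_3 = e^(-2πi/3)

Computing each X[k]:
X[0] = 3
X[1] = 1.5000-2.5981i
X[2] = 1.5000+2.5981i

X = [3, 1.5000-2.5981i, 1.5000+2.5981i]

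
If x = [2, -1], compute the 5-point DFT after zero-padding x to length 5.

Original 2-point DFT: [1, 3]
Zero-padded 5-point DFT provides frequency interpolation.

DFT_5([x, 0, ...]) = [1, 1.6910+0.9511i, 2.8090+0.5878i, 2.8090-0.5878i, 1.6910-0.9511i]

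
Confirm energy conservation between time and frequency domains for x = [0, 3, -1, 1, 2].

Time domain:
Σ|x[n]|² = |0|² + |3|² + |-1|² + |1|² + |2|² = 15.0000

Frequency domain:
(1/5)Σ|X[k]|² = (1/5)(|5|² + |1.5451+0.2245i|² + |-4.0451-2.4899i|² + |-4.0451+2.4899i|² + |1.5451-0.2245i|²) = (1/5)·75.0000 = 15.0000

Both sides agree, confirming Parseval's theorem.

Σ|x[n]|² = (1/N)Σ|X[k]|² = 15.0000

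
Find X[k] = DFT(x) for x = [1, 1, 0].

X[k] = Σ(n=0 to 2) x[n] · ω_3^(nk)
where ω_3 = e^(-2πi/3)

Computing each X[k]:
X[0] = 2
X[1] = 0.5000-0.8660i
X[2] = 0.5000+0.8660i

X = [2, 0.5000-0.8660i, 0.5000+0.8660i]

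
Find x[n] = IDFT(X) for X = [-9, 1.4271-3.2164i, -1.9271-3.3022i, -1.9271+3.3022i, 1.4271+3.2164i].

x[n] = (1/5) Σ(k=0 to 4) X[k] · e^(2πikn/5)

Computing each x[n]:
x[0] = -2
x[1] = 1
x[2] = -3
x[3] = -2
x[4] = -3

x = [-2, 1, -3, -2, -3]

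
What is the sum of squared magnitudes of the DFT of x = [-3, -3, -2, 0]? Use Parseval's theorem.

Parseval: Σ|x[n]|² = (1/N)Σ|X[k]|², so Σ|X[k]|² = N·Σ|x[n]|² = 4·22.0000

Σ|X[k]|² = N·Σ|x[n]|² = 4·22.0000 = 88.0000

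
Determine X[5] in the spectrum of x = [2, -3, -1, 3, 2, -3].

X[5] = Σ(n=0 to 5) x[n] · ω_6^(5n) where ω_6 = e^(-2πi/6)
= (2)·ω_6^0 + (-3)·ω_6^5 + (-1)·ω_6^10 + (3)·ω_6^15 + (2)·ω_6^20 + (-3)·ω_6^25

X[5] = -4.5000-2.5981i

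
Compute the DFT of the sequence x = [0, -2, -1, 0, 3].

X[k] = Σ(n=0 to 4) x[n] · ω_5^(nk)
where ω_5 = e^(-2πi/5)

Computing each X[k]:
X[0] = 0
X[1] = 1.1180+5.3431i
X[2] = -1.1180+1.9879i
X[3] = -1.1180-1.9879i
X[4] = 1.1180-5.3431i

X = [0, 1.1180+5.3431i, -1.1180+1.9879i, -1.1180-1.9879i, 1.1180-5.3431i]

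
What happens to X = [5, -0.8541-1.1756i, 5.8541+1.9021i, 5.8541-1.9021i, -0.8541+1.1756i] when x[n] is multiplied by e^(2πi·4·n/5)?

Modulation property: DFT(ω_5^(-4n)·x[n]) = X[(k-4) mod 5], so circularly shift X by 4 positions.

X[k-4] = [-0.8541-1.1756i, 5.8541+1.9021i, 5.8541-1.9021i, -0.8541+1.1756i, 5]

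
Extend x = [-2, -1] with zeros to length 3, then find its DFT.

Original 2-point DFT: [-3, -1]
Zero-padded 3-point DFT provides frequency interpolation.

DFT_3([x, 0, ...]) = [-3, -1.5000+0.8660i, -1.5000-0.8660i]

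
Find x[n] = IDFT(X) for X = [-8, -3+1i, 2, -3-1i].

x[n] = (1/4) Σ(k=0 to 3) X[k] · e^(2πikn/4)

Computing each x[n]:
x[0] = -3
x[1] = -3
x[2] = 0
x[3] = -2

x = [-3, -3, 0, -2]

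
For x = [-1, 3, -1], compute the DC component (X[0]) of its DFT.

X[0] = Σ(n=0 to 2) x[n] · ω_3^0 = Σ x[n]
= (-1) + (3) + (-1)

X[0] = 1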